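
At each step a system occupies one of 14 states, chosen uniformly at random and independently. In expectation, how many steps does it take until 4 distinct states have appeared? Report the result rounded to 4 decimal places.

4.5163

Going from k to k+1 distinct takes a geometric number of steps with mean 14/(14-k).
Sum over k = 0,...,3: E = 14/14 + 14/13 + 14/12 + 14/11 = 4.51632.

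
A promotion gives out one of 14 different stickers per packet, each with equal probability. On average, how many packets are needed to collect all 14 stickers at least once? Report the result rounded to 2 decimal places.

45.52

Split into phases: going from k distinct to k+1 distinct takes on average 14/(14-k) packets.
E[T] = 14/14 + 14/13 + 14/12 + ... + 14/2 + 14/1 = 14·H_{14}.
H_{14} = 3.252, so E[T] = 45.522.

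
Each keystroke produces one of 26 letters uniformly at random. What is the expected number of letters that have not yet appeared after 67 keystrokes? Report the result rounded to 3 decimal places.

For each letter, P(unseen after 67) = (25/26)^67 = 0.0722.
By linearity of expectation, E[unseen] = 26·(25/26)^67 = 1.8782.

1.878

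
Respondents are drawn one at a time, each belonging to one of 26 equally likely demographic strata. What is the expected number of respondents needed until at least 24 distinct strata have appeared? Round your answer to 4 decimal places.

61.2149

Going from k to k+1 distinct takes a geometric number of respondents with mean 26/(26-k).
Sum over k = 0,...,23: E = 26/26 + 26/25 + 26/24 + ... + 26/4 + 26/3 = 61.21491.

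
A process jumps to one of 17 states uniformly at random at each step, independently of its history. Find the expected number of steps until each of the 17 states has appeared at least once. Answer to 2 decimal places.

58.47

The wait to go from k to k+1 distinct states is geometric with mean 17/(17-k).
E[T] = 17/17 + 17/16 + 17/15 + ... + 17/2 + 17/1 = 17·H_{17}.
H_{17} = 3.440, so E[T] = 58.472.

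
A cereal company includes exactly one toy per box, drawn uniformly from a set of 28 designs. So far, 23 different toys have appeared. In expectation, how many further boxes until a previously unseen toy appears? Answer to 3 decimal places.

The number of boxes until the next new toy is geometric with success probability 5/28, so its mean is 28/5.
E = 28/5 = 5.6000.

5.600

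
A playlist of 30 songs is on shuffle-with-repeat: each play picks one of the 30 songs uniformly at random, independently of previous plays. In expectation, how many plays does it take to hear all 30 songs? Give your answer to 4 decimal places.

119.8496

After k distinct songs have appeared, the next play gives a new one with probability (30-k)/30, so the expected wait for the (k+1)-th is 30/(30-k).
E[T] = 30/30 + 30/29 + 30/28 + ... + 30/2 + 30/1 = 30·H_{30}.
H_{30} = 3.99499, so E[T] = 119.84961.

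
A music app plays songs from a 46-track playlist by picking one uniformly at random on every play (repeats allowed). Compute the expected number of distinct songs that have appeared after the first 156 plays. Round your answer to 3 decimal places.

44.508

For each song, P(seen in 156 plays) = 1 - (45/46)^156 = 0.9676.
By linearity of expectation, E[distinct seen] = 46·(1 - (45/46)^156) = 44.5083.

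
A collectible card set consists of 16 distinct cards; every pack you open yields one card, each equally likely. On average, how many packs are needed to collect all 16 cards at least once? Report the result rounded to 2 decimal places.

The wait to go from k to k+1 distinct cards is geometric with mean 16/(16-k).
E[T] = 16/16 + 16/15 + 16/14 + ... + 16/2 + 16/1 = 16·H_{16}.
H_{16} = 3.381, so E[T] = 54.092.

54.09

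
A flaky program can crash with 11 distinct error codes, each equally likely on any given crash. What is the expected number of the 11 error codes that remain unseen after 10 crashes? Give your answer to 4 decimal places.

For each error code, P(unseen after 10) = (10/11)^10 = 0.38554.
By linearity of expectation, E[unseen] = 11·(10/11)^10 = 4.24098.

4.2410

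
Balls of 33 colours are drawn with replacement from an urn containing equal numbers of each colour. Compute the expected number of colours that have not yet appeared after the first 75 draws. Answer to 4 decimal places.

For each colour, P(unseen after 75) = (32/33)^75 = 0.09947.
By linearity of expectation, E[unseen] = 33·(32/33)^75 = 3.28259.

3.2826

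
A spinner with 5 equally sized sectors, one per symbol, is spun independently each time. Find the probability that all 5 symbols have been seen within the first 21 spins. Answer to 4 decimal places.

Let A_i be the event that symbol i is missing after 21 spins. By inclusion–exclusion on the A_i,
P(all seen) = Σ_{j=0}^{5} (-1)^j C(5,j)((5-j)/5)^21
= 1.00000 - 0.04612 + 0.00022 - 0.00000 + 0.00000 - 0.00000
= 0.95410.

0.9541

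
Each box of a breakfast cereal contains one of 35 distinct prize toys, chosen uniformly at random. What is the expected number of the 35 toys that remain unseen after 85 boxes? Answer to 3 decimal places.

For each toy, P(unseen after 85) = (34/35)^85 = 0.0851.
By linearity of expectation, E[unseen] = 35·(34/35)^85 = 2.9785.

2.978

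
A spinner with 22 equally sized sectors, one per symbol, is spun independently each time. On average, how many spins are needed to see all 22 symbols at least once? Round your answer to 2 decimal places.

The wait to go from k to k+1 distinct symbols is geometric with mean 22/(22-k).
E[T] = 22/22 + 22/21 + 22/20 + ... + 22/2 + 22/1 = 22·H_{22}.
H_{22} = 3.691, so E[T] = 81.198.

81.20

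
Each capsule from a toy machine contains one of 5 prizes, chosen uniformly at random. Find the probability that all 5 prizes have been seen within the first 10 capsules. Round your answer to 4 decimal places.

0.5225

Let A_i be the event that prize i is missing after 10 capsules. By inclusion–exclusion on the A_i,
P(all seen) = Σ_{j=0}^{5} (-1)^j C(5,j)((5-j)/5)^10
= 1.00000 - 0.53687 + 0.06047 - 0.00105 + 0.00000 - 0.00000
= 0.52255.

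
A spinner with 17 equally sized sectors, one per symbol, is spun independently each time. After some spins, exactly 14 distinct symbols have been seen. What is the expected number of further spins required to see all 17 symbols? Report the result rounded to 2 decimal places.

With k distinct symbols already seen, the next new one takes an expected 17/(17-k) spins.
Sum over k = 14,...,16: E = 17/3 + 17/2 + 17/1 = 31.167.

31.17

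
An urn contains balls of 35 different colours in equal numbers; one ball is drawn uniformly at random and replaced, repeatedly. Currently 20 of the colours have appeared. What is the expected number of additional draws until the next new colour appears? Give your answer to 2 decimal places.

2.33

The number of draws until the next new colour is geometric with success probability 15/35, so its mean is 35/15.
E = 35/15 = 2.333.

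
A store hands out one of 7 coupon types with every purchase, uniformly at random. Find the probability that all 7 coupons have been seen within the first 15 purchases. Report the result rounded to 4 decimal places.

Let A_i be the event that coupon i is missing after 15 purchases. By inclusion–exclusion on the A_i,
P(all seen) = Σ_{j=0}^{7} (-1)^j C(7,j)((7-j)/7)^15
= 1.00000 - 0.69326 + 0.13499 - 0.00792 + 0.00011 - 0.00000 + 0.00000 - 0.00000
= 0.43392.

0.4339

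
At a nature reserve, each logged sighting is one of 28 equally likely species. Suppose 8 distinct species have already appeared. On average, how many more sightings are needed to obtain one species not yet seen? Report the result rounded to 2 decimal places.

1.40

Each sighting yields a new species with probability (28-8)/28 = 20/28, so the wait is geometric with mean 28/20.
E = 28/20 = 1.400.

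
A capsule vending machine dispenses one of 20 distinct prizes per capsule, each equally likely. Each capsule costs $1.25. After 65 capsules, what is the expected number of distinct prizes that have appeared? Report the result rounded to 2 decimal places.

For each prize, P(seen in 65 capsules) = 1 - (19/20)^65 = 0.964.
By linearity of expectation, E[distinct seen] = 20·(1 - (19/20)^65) = 19.287.

19.29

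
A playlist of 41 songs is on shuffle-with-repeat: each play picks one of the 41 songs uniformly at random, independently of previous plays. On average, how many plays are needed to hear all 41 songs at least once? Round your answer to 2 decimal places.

176.42

Split into phases: going from k distinct to k+1 distinct takes on average 41/(41-k) plays.
E[T] = 41/41 + 41/40 + 41/39 + ... + 41/2 + 41/1 = 41·H_{41}.
H_{41} = 4.303, so E[T] = 176.420.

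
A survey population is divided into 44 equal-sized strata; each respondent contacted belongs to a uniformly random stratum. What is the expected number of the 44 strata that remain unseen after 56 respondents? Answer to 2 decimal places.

12.14

For each stratum, P(unseen after 56) = (43/44)^56 = 0.276.
By linearity of expectation, E[unseen] = 44·(43/44)^56 = 12.143.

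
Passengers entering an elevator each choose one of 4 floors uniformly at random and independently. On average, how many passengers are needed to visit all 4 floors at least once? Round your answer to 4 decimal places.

Split into phases: going from k distinct to k+1 distinct takes on average 4/(4-k) passengers.
E[T] = 4/4 + 4/3 + 4/2 + 4/1 = 4·H_{4}.
H_{4} = 2.08333, so E[T] = 8.33333.

8.3333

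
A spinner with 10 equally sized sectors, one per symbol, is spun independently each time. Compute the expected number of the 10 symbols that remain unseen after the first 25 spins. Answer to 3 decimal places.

0.718

For each symbol, P(unseen after 25) = (9/10)^25 = 0.0718.
By linearity of expectation, E[unseen] = 10·(9/10)^25 = 0.7179.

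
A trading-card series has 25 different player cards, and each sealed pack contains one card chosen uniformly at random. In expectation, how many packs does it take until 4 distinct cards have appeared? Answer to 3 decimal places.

4.265

With k distinct cards already seen, the next new one arrives after an expected 25/(25-k) packs.
Sum over k = 0,...,3: E = 25/25 + 25/24 + 25/23 + 25/22 = 4.2650.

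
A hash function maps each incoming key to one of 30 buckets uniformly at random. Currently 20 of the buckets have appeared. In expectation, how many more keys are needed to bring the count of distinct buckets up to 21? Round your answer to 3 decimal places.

With k distinct buckets already seen, the next new one takes an expected 30/(30-k) keys.
Only the k = 20 term is needed: E = 30/10 = 3.0000.

3.000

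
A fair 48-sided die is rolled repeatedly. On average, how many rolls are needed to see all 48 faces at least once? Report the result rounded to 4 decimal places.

214.0223

Split into phases: going from k distinct to k+1 distinct takes on average 48/(48-k) rolls.
E[T] = 48/48 + 48/47 + 48/46 + ... + 48/2 + 48/1 = 48·H_{48}.
H_{48} = 4.45880, so E[T] = 214.02226.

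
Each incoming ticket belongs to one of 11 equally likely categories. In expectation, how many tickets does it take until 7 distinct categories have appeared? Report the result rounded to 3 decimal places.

Going from k to k+1 distinct takes a geometric number of tickets with mean 11/(11-k).
Sum over k = 0,...,6: E = 11/11 + 11/10 + 11/9 + ... + 11/6 + 11/5 = 10.3020.

10.302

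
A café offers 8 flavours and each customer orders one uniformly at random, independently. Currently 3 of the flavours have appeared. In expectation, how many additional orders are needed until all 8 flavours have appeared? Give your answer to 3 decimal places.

With k distinct flavours already seen, the next new one takes an expected 8/(8-k) orders.
Sum over k = 3,...,7: E = 8/5 + 8/4 + 8/3 + 8/2 + 8/1 = 18.2667.

18.267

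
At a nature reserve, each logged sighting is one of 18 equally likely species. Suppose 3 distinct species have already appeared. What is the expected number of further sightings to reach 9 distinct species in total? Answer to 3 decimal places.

8.807

With k distinct species already seen, the next new one takes an expected 18/(18-k) sightings.
Sum over k = 3,...,8: E = 18/15 + 18/14 + 18/13 + 18/12 + 18/11 + 18/10 = 8.8067.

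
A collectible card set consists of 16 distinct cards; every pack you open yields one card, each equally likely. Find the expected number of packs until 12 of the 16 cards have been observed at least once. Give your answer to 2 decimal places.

Going from k to k+1 distinct takes a geometric number of packs with mean 16/(16-k).
Sum over k = 0,...,11: E = 16/16 + 16/15 + 16/14 + ... + 16/6 + 16/5 = 20.758.

20.76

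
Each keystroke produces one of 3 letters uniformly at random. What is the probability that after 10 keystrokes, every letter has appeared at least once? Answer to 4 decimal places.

By inclusion–exclusion over which letters are missing,
P(all seen) = Σ_{j=0}^{3} (-1)^j C(3,j)((3-j)/3)^10
= 1.00000 - 0.05202 + 0.00005 - 0.00000
= 0.94803.

0.9480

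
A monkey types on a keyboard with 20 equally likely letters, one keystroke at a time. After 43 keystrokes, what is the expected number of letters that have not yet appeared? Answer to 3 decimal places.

2.204

For each letter, P(unseen after 43) = (19/20)^43 = 0.1102.
By linearity of expectation, E[unseen] = 20·(19/20)^43 = 2.2037.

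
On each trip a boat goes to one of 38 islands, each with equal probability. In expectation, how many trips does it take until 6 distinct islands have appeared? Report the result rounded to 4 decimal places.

6.4375

Going from k to k+1 distinct takes a geometric number of trips with mean 38/(38-k).
Sum over k = 0,...,5: E = 38/38 + 38/37 + 38/36 + 38/35 + 38/34 + 38/33 = 6.43746.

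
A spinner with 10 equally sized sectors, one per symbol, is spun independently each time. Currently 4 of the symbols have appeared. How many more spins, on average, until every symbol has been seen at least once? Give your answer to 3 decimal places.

24.500

With k distinct symbols already seen, the next new one takes an expected 10/(10-k) spins.
Sum over k = 4,...,9: E = 10/6 + 10/5 + 10/4 + 10/3 + 10/2 + 10/1 = 24.5000.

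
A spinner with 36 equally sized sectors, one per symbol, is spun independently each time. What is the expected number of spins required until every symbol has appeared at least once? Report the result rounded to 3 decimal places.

150.284

Split into phases: going from k distinct to k+1 distinct takes on average 36/(36-k) spins.
E[T] = 36/36 + 36/35 + 36/34 + ... + 36/2 + 36/1 = 36·H_{36}.
H_{36} = 4.1746, so E[T] = 150.2841.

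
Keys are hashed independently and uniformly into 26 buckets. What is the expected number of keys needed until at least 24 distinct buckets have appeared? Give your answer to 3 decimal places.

61.215

Going from k to k+1 distinct takes a geometric number of keys with mean 26/(26-k).
Sum over k = 0,...,23: E = 26/26 + 26/25 + 26/24 + ... + 26/4 + 26/3 = 61.2149.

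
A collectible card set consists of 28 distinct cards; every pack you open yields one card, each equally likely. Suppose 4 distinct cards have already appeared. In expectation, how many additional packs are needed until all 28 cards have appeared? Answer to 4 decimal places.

The wait to go from k to k+1 distinct cards is geometric with mean 28/(28-k).
Sum over k = 4,...,27: E = 28/24 + 28/23 + 28/22 + ... + 28/2 + 28/1 = 105.72683.

105.7268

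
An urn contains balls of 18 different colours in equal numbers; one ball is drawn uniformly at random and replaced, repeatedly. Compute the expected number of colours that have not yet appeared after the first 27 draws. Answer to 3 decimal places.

3.846

For each colour, P(unseen after 27) = (17/18)^27 = 0.2137.
By linearity of expectation, E[unseen] = 18·(17/18)^27 = 3.8462.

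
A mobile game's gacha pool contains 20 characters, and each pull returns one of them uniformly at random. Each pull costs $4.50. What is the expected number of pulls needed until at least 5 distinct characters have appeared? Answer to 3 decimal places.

Going from k to k+1 distinct takes a geometric number of pulls with mean 20/(20-k).
Sum over k = 0,...,4: E = 20/20 + 20/19 + 20/18 + 20/17 + 20/16 = 5.5902.

5.590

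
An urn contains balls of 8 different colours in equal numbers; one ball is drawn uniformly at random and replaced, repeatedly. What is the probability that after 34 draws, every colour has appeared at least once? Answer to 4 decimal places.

By inclusion–exclusion over which colours are missing,
P(all seen) = Σ_{j=0}^{8} (-1)^j C(8,j)((8-j)/8)^34
= 1.00000 - 0.08538 + 0.00158 - 0.00001 + 0.00000 - 0.00000 + 0.00000 - 0.00000 + 0.00000
= 0.91619.

0.9162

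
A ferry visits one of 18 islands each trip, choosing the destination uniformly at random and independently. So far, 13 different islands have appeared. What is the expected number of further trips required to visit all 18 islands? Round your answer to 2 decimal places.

From k distinct to k+1 distinct takes on average 18/(18-k) trips.
Sum over k = 13,...,17: E = 18/5 + 18/4 + 18/3 + 18/2 + 18/1 = 41.100.

41.10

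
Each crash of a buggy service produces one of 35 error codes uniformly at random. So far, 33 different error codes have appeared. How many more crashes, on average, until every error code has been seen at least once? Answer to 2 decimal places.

52.50

With k distinct error codes already seen, the next new one takes an expected 35/(35-k) crashes.
Sum over k = 33,...,34: E = 35/2 + 35/1 = 52.500.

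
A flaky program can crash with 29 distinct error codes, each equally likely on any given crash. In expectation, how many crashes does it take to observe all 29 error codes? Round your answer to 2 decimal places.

114.89

After k distinct error codes have appeared, the next crash gives a new one with probability (29-k)/29, so the expected wait for the (k+1)-th is 29/(29-k).
E[T] = 29/29 + 29/28 + 29/27 + ... + 29/2 + 29/1 = 29·H_{29}.
H_{29} = 3.962, so E[T] = 114.888.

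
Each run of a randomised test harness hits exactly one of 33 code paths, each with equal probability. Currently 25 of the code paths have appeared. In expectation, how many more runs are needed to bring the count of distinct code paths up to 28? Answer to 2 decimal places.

With k distinct code paths already seen, the next new one takes an expected 33/(33-k) runs.
Sum over k = 25,...,27: E = 33/8 + 33/7 + 33/6 = 14.339.

14.34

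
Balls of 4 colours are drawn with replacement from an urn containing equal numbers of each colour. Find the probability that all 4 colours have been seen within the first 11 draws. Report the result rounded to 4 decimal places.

0.8340

By inclusion–exclusion over which colours are missing,
P(all seen) = Σ_{j=0}^{4} (-1)^j C(4,j)((4-j)/4)^11
= 1.00000 - 0.16894 + 0.00293 - 0.00000 + 0.00000
= 0.83399.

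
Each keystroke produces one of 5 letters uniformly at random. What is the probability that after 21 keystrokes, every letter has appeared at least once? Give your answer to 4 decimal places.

0.9541

Let A_i be the event that letter i is missing after 21 keystrokes. By inclusion–exclusion on the A_i,
P(all seen) = Σ_{j=0}^{5} (-1)^j C(5,j)((5-j)/5)^21
= 1.00000 - 0.04612 + 0.00022 - 0.00000 + 0.00000 - 0.00000
= 0.95410.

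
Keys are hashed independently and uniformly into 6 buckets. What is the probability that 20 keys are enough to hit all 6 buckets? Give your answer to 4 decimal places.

0.8480

Let A_i be the event that bucket i is missing after 20 keys. By inclusion–exclusion on the A_i,
P(all seen) = Σ_{j=0}^{6} (-1)^j C(6,j)((6-j)/6)^20
= 1.00000 - 0.15650 + 0.00451 - 0.00002 + 0.00000 - 0.00000 + 0.00000
= 0.84799.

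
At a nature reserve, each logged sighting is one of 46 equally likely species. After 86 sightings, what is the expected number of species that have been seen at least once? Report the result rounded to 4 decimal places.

For each species, P(seen in 86 sightings) = 1 - (45/46)^86 = 0.84896.
By linearity of expectation, E[distinct seen] = 46·(1 - (45/46)^86) = 39.05199.

39.0520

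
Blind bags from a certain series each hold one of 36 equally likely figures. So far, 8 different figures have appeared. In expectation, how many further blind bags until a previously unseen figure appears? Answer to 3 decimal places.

Each blind bag yields a new figure with probability (36-8)/36 = 28/36, so the wait is geometric with mean 36/28.
E = 36/28 = 1.2857.

1.286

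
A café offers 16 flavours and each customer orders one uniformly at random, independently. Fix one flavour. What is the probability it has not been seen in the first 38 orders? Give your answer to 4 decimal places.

0.0861

On each order the fixed flavour fails to appear with probability 15/16.
P(still missing after 38) = (15/16)^38 = 0.08608.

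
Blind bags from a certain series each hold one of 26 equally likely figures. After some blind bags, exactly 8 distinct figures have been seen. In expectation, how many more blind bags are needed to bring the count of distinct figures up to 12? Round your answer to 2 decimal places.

6.33

With k distinct figures already seen, the next new one takes an expected 26/(26-k) blind bags.
Sum over k = 8,...,11: E = 26/18 + 26/17 + 26/16 + 26/15 = 6.332.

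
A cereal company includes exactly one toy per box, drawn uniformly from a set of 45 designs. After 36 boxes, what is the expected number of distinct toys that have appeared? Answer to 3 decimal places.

For each toy, P(seen in 36 boxes) = 1 - (44/45)^36 = 0.5547.
By linearity of expectation, E[distinct seen] = 45·(1 - (44/45)^36) = 24.9618.

24.962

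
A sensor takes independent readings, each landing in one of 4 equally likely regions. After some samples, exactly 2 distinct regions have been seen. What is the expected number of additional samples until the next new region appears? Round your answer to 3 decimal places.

2.000

Each sample yields a new region with probability (4-2)/4 = 2/4, so the wait is geometric with mean 4/2.
E = 4/2 = 2.0000.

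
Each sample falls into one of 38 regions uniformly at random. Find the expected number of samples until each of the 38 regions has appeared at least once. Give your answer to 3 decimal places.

After k distinct regions have appeared, the next sample gives a new one with probability (38-k)/38, so the expected wait for the (k+1)-th is 38/(38-k).
E[T] = 38/38 + 38/37 + 38/36 + ... + 38/2 + 38/1 = 38·H_{38}.
H_{38} = 4.2279, so E[T] = 160.6603.

160.660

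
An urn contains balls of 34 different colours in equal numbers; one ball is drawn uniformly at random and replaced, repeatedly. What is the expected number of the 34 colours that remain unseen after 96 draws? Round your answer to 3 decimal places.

For each colour, P(unseen after 96) = (33/34)^96 = 0.0569.
By linearity of expectation, E[unseen] = 34·(33/34)^96 = 1.9357.

1.936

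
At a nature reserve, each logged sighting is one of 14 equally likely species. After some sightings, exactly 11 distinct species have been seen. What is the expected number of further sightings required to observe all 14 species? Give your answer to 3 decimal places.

The wait to go from k to k+1 distinct species is geometric with mean 14/(14-k).
Sum over k = 11,...,13: E = 14/3 + 14/2 + 14/1 = 25.6667.

25.667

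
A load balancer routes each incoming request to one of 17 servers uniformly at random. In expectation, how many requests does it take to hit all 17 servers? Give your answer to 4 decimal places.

58.4724

Split into phases: going from k distinct to k+1 distinct takes on average 17/(17-k) requests.
E[T] = 17/17 + 17/16 + 17/15 + ... + 17/2 + 17/1 = 17·H_{17}.
H_{17} = 3.43955, so E[T] = 58.47239.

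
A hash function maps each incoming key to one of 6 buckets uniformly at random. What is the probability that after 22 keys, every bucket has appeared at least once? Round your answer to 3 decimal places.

0.893

By inclusion–exclusion over which buckets are missing,
P(all seen) = Σ_{j=0}^{6} (-1)^j C(6,j)((6-j)/6)^22
= 1.0000 - 0.1087 + 0.0020 - 0.0000 + 0.0000 - 0.0000 + 0.0000
= 0.8933.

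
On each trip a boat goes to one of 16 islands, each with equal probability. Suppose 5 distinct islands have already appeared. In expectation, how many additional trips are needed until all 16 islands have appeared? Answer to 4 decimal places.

48.3180

With k distinct islands already seen, the next new one takes an expected 16/(16-k) trips.
Sum over k = 5,...,15: E = 16/11 + 16/10 + 16/9 + ... + 16/2 + 16/1 = 48.31804.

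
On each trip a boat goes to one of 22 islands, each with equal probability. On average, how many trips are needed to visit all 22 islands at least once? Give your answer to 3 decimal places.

81.198

Split into phases: going from k distinct to k+1 distinct takes on average 22/(22-k) trips.
E[T] = 22/22 + 22/21 + 22/20 + ... + 22/2 + 22/1 = 22·H_{22}.
H_{22} = 3.6908, so E[T] = 81.1979.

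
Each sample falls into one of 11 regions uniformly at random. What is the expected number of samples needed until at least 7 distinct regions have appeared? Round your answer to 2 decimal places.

10.30

Going from k to k+1 distinct takes a geometric number of samples with mean 11/(11-k).
Sum over k = 0,...,6: E = 11/11 + 11/10 + 11/9 + ... + 11/6 + 11/5 = 10.302.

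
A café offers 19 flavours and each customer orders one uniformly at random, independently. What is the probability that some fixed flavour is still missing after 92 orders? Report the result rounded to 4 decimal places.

0.0069

Each order misses the fixed flavour with probability (19-1)/19 = 18/19, independently.
P(still missing after 92) = (18/19)^92 = 0.00691.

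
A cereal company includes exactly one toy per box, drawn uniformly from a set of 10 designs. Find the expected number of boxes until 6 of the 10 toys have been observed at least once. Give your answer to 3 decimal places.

With k distinct toys already seen, the next new one arrives after an expected 10/(10-k) boxes.
Sum over k = 0,...,5: E = 10/10 + 10/9 + 10/8 + 10/7 + 10/6 + 10/5 = 8.4563.

8.456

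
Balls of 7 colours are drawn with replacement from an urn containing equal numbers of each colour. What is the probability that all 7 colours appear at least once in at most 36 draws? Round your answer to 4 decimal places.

By inclusion–exclusion over which colours are missing,
P(all seen) = Σ_{j=0}^{7} (-1)^j C(7,j)((7-j)/7)^36
= 1.00000 - 0.02723 + 0.00012 - 0.00000 + 0.00000 - 0.00000 + 0.00000 - 0.00000
= 0.97289.

0.9729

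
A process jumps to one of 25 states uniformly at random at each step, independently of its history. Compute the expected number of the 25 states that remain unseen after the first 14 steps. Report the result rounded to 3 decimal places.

14.117

For each state, P(unseen after 14) = (24/25)^14 = 0.5647.
By linearity of expectation, E[unseen] = 25·(24/25)^14 = 14.1168.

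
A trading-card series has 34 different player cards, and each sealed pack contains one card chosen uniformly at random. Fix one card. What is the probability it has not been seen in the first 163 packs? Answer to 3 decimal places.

On each pack the fixed card fails to appear with probability 33/34.
P(still missing after 163) = (33/34)^163 = 0.0077.

0.008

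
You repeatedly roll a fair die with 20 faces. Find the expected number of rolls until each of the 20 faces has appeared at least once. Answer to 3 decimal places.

The wait to go from k to k+1 distinct faces is geometric with mean 20/(20-k).
E[T] = 20/20 + 20/19 + 20/18 + ... + 20/2 + 20/1 = 20·H_{20}.
H_{20} = 3.5977, so E[T] = 71.9548.

71.955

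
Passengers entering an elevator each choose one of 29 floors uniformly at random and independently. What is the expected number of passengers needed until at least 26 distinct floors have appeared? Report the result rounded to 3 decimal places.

Going from k to k+1 distinct takes a geometric number of passengers with mean 29/(29-k).
Sum over k = 0,...,25: E = 29/29 + 29/28 + 29/27 + ... + 29/5 + 29/4 = 61.7213.

61.721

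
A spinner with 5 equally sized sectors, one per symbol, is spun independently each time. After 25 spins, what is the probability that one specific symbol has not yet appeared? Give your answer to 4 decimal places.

0.0038

Each spin misses the fixed symbol with probability (5-1)/5 = 4/5, independently.
P(still missing after 25) = (4/5)^25 = 0.00378.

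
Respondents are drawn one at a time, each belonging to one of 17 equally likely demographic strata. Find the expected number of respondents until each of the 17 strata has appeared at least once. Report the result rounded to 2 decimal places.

After k distinct strata have appeared, the next respondent gives a new one with probability (17-k)/17, so the expected wait for the (k+1)-th is 17/(17-k).
E[T] = 17/17 + 17/16 + 17/15 + ... + 17/2 + 17/1 = 17·H_{17}.
H_{17} = 3.440, so E[T] = 58.472.

58.47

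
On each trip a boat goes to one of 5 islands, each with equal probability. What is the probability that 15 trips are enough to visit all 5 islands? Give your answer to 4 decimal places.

Let A_i be the event that island i is missing after 15 trips. By inclusion–exclusion on the A_i,
P(all seen) = Σ_{j=0}^{5} (-1)^j C(5,j)((5-j)/5)^15
= 1.00000 - 0.17592 + 0.00470 - 0.00001 + 0.00000 - 0.00000
= 0.82877.

0.8288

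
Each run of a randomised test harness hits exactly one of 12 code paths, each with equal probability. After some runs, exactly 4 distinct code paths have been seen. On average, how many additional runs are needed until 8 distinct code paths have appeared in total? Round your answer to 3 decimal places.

7.614

The wait to go from k to k+1 distinct code paths is geometric with mean 12/(12-k).
Sum over k = 4,...,7: E = 12/8 + 12/7 + 12/6 + 12/5 = 7.6143.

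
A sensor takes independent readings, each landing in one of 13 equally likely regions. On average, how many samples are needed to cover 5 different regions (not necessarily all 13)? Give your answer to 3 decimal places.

6.010

Going from k to k+1 distinct takes a geometric number of samples with mean 13/(13-k).
Sum over k = 0,...,4: E = 13/13 + 13/12 + 13/11 + 13/10 + 13/9 = 6.0096.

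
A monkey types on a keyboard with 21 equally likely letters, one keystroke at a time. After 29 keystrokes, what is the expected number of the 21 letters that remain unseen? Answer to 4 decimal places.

For each letter, P(unseen after 29) = (20/21)^29 = 0.24295.
By linearity of expectation, E[unseen] = 21·(20/21)^29 = 5.10187.

5.1019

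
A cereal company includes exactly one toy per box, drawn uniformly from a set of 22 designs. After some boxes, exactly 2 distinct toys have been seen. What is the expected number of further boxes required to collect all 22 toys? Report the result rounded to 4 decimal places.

79.1503

From k distinct to k+1 distinct takes on average 22/(22-k) boxes.
Sum over k = 2,...,21: E = 22/20 + 22/19 + 22/18 + ... + 22/2 + 22/1 = 79.15027.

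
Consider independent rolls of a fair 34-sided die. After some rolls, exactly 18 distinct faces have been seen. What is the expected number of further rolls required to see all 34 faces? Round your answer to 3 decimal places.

114.945

With k distinct faces already seen, the next new one takes an expected 34/(34-k) rolls.
Sum over k = 18,...,33: E = 34/16 + 34/15 + 34/14 + ... + 34/2 + 34/1 = 114.9448.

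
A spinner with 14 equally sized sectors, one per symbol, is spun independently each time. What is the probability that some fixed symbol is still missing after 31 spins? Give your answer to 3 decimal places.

0.101

Each spin misses the fixed symbol with probability (14-1)/14 = 13/14, independently.
P(still missing after 31) = (13/14)^31 = 0.1005.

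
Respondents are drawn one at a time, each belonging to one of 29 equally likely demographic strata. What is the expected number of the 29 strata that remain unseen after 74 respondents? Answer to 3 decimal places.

2.161

For each stratum, P(unseen after 74) = (28/29)^74 = 0.0745.
By linearity of expectation, E[unseen] = 29·(28/29)^74 = 2.1609.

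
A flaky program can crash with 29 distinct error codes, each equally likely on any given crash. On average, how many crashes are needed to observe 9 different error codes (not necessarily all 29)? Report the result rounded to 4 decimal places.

10.5535

Going from k to k+1 distinct takes a geometric number of crashes with mean 29/(29-k).
Sum over k = 0,...,8: E = 29/29 + 29/28 + 29/27 + ... + 29/22 + 29/21 = 10.55351.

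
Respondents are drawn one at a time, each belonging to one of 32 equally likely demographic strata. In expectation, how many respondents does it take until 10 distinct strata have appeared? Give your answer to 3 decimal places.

With k distinct strata already seen, the next new one arrives after an expected 32/(32-k) respondents.
Sum over k = 0,...,9: E = 32/32 + 32/31 + 32/30 + ... + 32/24 + 32/23 = 11.7658.

11.766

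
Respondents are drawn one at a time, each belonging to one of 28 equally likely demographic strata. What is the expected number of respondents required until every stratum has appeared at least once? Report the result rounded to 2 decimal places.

109.96

The wait to go from k to k+1 distinct strata is geometric with mean 28/(28-k).
E[T] = 28/28 + 28/27 + 28/26 + ... + 28/2 + 28/1 = 28·H_{28}.
H_{28} = 3.927, so E[T] = 109.961.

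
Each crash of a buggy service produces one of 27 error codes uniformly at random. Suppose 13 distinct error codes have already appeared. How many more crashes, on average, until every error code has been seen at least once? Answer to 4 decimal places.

From k distinct to k+1 distinct takes on average 27/(27-k) crashes.
Sum over k = 13,...,26: E = 27/14 + 27/13 + 27/12 + ... + 27/2 + 27/1 = 87.79218.

87.7922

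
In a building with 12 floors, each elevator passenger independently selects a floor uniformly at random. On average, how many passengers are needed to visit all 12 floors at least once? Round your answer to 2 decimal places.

37.24

After k distinct floors have appeared, the next passenger gives a new one with probability (12-k)/12, so the expected wait for the (k+1)-th is 12/(12-k).
E[T] = 12/12 + 12/11 + 12/10 + ... + 12/2 + 12/1 = 12·H_{12}.
H_{12} = 3.103, so E[T] = 37.239.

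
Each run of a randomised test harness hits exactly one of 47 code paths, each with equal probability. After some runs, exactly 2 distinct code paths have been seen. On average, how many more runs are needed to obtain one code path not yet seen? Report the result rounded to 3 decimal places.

1.044

The number of runs until the next new code path is geometric with success probability 45/47, so its mean is 47/45.
E = 47/45 = 1.0444.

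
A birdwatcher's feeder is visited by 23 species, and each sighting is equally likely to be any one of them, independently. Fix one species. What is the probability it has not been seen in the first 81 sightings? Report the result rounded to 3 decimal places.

0.027

Each sighting misses the fixed species with probability (23-1)/23 = 22/23, independently.
P(still missing after 81) = (22/23)^81 = 0.0273.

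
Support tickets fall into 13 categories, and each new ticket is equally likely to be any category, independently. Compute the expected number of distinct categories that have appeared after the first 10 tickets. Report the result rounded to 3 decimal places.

7.161

For each category, P(seen in 10 tickets) = 1 - (12/13)^10 = 0.5509.
By linearity of expectation, E[distinct seen] = 13·(1 - (12/13)^10) = 7.1612.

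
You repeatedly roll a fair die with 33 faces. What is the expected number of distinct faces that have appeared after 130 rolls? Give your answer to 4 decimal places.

32.3958

For each face, P(seen in 130 rolls) = 1 - (32/33)^130 = 0.98169.
By linearity of expectation, E[distinct seen] = 33·(1 - (32/33)^130) = 32.39577.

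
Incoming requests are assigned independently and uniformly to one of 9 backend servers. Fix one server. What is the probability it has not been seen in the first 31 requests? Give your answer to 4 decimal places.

Each request misses the fixed server with probability (9-1)/9 = 8/9, independently.
P(still missing after 31) = (8/9)^31 = 0.02596.

0.0260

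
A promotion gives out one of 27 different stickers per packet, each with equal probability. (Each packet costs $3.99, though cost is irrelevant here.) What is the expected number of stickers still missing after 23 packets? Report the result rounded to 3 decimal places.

11.334

For each sticker, P(unseen after 23) = (26/27)^23 = 0.4198.
By linearity of expectation, E[unseen] = 27·(26/27)^23 = 11.3340.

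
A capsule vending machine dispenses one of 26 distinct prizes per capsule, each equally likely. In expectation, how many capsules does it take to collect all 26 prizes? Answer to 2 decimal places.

100.21

The wait to go from k to k+1 distinct prizes is geometric with mean 26/(26-k).
E[T] = 26/26 + 26/25 + 26/24 + ... + 26/2 + 26/1 = 26·H_{26}.
H_{26} = 3.854, so E[T] = 100.215.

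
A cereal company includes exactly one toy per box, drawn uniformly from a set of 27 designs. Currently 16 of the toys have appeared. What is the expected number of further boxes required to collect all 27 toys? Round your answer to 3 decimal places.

With k distinct toys already seen, the next new one takes an expected 27/(27-k) boxes.
Sum over k = 16,...,26: E = 27/11 + 27/10 + 27/9 + ... + 27/2 + 27/1 = 81.5367.

81.537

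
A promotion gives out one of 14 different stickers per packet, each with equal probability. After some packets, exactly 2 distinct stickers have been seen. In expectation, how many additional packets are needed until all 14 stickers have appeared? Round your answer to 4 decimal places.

43.4449

From k distinct to k+1 distinct takes on average 14/(14-k) packets.
Sum over k = 2,...,13: E = 14/12 + 14/11 + 14/10 + ... + 14/2 + 14/1 = 43.44495.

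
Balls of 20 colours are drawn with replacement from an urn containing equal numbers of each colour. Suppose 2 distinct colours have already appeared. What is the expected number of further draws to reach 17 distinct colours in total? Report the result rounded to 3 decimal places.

With k distinct colours already seen, the next new one takes an expected 20/(20-k) draws.
Sum over k = 2,...,16: E = 20/18 + 20/17 + 20/16 + ... + 20/5 + 20/4 = 33.2355.

33.235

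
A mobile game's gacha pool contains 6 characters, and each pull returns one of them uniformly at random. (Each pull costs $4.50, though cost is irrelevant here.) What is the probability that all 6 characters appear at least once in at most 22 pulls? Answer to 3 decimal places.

Let A_i be the event that character i is missing after 22 pulls. By inclusion–exclusion on the A_i,
P(all seen) = Σ_{j=0}^{6} (-1)^j C(6,j)((6-j)/6)^22
= 1.0000 - 0.1087 + 0.0020 - 0.0000 + 0.0000 - 0.0000 + 0.0000
= 0.8933.

0.893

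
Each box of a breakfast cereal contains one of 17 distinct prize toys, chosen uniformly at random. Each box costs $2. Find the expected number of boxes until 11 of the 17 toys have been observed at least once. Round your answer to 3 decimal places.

16.822

With k distinct toys already seen, the next new one arrives after an expected 17/(17-k) boxes.
Sum over k = 0,...,10: E = 17/17 + 17/16 + 17/15 + ... + 17/8 + 17/7 = 16.8224.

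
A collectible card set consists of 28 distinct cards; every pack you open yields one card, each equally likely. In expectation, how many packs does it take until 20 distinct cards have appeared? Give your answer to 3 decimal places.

With k distinct cards already seen, the next new one arrives after an expected 28/(28-k) packs.
Sum over k = 0,...,19: E = 28/28 + 28/27 + 28/26 + ... + 28/10 + 28/9 = 33.8608.

33.861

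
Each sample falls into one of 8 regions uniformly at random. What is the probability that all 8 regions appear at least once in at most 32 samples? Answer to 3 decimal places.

0.891

By inclusion–exclusion over which regions are missing,
P(all seen) = Σ_{j=0}^{8} (-1)^j C(8,j)((8-j)/8)^32
= 1.0000 - 0.1115 + 0.0028 - 0.0000 + 0.0000 - 0.0000 + 0.0000 - 0.0000 + 0.0000
= 0.8913.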